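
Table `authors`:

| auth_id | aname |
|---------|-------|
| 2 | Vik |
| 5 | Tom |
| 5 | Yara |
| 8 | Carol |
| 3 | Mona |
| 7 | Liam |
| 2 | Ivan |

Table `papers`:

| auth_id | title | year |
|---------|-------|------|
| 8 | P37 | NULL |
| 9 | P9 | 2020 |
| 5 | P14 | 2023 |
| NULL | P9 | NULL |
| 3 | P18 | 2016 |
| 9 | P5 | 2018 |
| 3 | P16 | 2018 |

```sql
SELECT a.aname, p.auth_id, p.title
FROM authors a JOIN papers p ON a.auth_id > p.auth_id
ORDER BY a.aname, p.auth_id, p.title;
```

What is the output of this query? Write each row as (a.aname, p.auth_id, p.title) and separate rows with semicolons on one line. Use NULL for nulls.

INNER JOIN keeps only pairs where the ON condition holds.
Matching on a.auth_id > p.auth_id. A NULL in a compared column never satisfies the condition.
Matched pairs: 10.

(Carol, 3, P16); (Carol, 3, P18); (Carol, 5, P14); (Liam, 3, P16); (Liam, 3, P18); (Liam, 5, P14); (Tom, 3, P16); (Tom, 3, P18); (Yara, 3, P16); (Yara, 3, P18)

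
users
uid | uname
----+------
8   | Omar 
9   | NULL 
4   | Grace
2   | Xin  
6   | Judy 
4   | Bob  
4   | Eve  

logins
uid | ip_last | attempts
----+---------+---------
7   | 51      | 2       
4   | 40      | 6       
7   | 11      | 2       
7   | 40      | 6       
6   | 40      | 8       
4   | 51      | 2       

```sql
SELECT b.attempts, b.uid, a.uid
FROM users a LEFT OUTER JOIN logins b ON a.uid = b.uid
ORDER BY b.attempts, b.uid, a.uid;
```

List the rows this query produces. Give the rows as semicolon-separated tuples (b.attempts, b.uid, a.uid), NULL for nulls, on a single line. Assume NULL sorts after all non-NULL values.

LEFT JOIN keeps every row from `users`; unmatched rows get NULL for `logins`'s columns.
Matching on a.uid = b.uid.
Matched pairs: 7; unmatched a rows kept: 3.

(2, 4, 4); (2, 4, 4); (2, 4, 4); (6, 4, 4); (6, 4, 4); (6, 4, 4); (8, 6, 6); (NULL, NULL, 2); (NULL, NULL, 8); (NULL, NULL, 9)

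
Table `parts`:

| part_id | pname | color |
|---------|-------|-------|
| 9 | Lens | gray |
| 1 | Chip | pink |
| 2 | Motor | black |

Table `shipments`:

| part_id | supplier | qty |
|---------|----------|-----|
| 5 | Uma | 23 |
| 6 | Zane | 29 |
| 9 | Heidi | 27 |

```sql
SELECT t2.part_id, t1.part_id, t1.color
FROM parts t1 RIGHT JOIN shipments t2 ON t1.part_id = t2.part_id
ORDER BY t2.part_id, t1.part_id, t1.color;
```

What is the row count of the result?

RIGHT JOIN keeps every row from `shipments`; unmatched rows get NULL for `parts`'s columns.
Matching on t1.part_id = t2.part_id.
- t1[0] part_id=9 → 1 match(es) in t2 → 1 row(s).
- t1[1] part_id=1 → no match.
- t1[2] part_id=2 → no match.
- 2 t2 row(s) had no t1 match → kept, t1 columns NULL.
Total: 1 matched + 2 padded = 3 rows.

3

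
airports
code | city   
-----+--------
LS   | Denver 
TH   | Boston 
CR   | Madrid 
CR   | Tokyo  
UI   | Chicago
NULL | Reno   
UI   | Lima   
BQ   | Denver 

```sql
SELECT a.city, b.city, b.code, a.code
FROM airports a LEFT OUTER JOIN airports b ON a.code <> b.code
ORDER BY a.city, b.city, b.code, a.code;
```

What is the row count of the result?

LEFT JOIN keeps every row from `airports a`; unmatched rows get NULL for `airports b`'s columns.
Matching on a.code <> b.code. A NULL in a compared column never satisfies the condition.
- a (code=LS) pairs with 6 row(s) of b.
- a (code=TH) pairs with 6 row(s) of b.
- a (code=CR) pairs with 5 row(s) of b.
- a (code=CR) pairs with 5 row(s) of b.
- a (code=UI) pairs with 5 row(s) of b.
- a (code=NULL) has no partner → padded with NULL.
- a (code=UI) pairs with 5 row(s) of b.
- a (code=BQ) pairs with 6 row(s) of b.
Total: 38 matched + 1 padded = 39 rows.

39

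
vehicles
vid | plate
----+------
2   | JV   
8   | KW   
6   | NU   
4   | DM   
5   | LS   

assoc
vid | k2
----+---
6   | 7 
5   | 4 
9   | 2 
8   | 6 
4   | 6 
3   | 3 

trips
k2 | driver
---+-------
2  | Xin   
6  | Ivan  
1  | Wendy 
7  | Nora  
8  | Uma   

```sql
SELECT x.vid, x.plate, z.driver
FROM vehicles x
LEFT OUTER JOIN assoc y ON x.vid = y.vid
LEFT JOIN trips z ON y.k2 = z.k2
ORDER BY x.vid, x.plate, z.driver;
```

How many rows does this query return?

5

Evaluate left to right. First `vehicles x LEFT JOIN assoc y` on vid: 5 row(s).
Then LEFT JOIN `trips z` on k2: each of those 5 rows is kept; rows whose y.k2 has no match in z get NULL for z's columns.
Result: 5 row(s).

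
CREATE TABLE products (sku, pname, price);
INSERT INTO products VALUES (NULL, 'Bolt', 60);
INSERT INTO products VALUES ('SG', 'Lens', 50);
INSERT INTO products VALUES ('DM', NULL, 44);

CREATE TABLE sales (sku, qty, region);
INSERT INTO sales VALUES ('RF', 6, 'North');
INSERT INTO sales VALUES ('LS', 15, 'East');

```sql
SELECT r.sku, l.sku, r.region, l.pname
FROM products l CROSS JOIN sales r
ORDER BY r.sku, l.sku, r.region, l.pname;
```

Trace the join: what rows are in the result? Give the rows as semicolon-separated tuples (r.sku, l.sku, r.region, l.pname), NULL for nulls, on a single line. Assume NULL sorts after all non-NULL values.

(LS, DM, East, NULL); (LS, SG, East, Lens); (LS, NULL, East, Bolt); (RF, DM, North, NULL); (RF, SG, North, Lens); (RF, NULL, North, Bolt)

CROSS JOIN pairs every row of `products` with every row of `sales`: 3 × 2 = 6 rows.
After projecting and ordering:
r.sku | l.sku | r.region | l.pname
LS | DM | East | NULL
LS | SG | East | Lens
LS | NULL | East | Bolt
RF | DM | North | NULL
RF | SG | North | Lens
RF | NULL | North | Bolt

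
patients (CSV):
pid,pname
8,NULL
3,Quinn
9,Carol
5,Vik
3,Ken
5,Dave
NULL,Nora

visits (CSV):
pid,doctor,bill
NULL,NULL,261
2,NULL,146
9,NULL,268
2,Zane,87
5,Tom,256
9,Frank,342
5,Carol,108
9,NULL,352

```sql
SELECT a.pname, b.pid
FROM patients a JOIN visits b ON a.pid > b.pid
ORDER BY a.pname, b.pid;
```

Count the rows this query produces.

16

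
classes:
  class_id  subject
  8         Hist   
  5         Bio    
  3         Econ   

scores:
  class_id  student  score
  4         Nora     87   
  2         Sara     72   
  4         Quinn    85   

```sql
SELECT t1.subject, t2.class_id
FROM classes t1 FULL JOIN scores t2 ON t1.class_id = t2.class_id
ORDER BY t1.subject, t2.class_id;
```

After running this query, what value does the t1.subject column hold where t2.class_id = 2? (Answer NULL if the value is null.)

NULL

FULL OUTER JOIN keeps every row from both sides; unmatched rows get NULL for the other side's columns.
Matching on t1.class_id = t2.class_id.
- class_id=8: no t2 row matches, row kept with t2 columns NULL.
- class_id=5: no t2 row matches, row kept with t2 columns NULL.
- class_id=3: no t2 row matches, row kept with t2 columns NULL.
- 3 row(s) from t2 found no t1 partner → padded with NULL.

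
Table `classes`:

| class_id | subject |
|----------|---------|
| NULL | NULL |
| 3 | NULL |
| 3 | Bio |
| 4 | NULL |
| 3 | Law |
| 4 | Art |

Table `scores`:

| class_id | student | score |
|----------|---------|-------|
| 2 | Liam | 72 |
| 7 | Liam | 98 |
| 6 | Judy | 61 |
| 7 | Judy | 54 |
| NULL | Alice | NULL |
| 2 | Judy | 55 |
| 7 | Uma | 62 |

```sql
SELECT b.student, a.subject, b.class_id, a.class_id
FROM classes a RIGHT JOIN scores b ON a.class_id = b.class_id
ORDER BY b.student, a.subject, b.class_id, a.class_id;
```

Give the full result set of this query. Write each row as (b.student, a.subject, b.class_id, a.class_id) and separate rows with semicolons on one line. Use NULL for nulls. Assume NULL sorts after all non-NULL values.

(Alice, NULL, NULL, NULL); (Judy, NULL, 2, NULL); (Judy, NULL, 6, NULL); (Judy, NULL, 7, NULL); (Liam, NULL, 2, NULL); (Liam, NULL, 7, NULL); (Uma, NULL, 7, NULL)

RIGHT JOIN keeps every row from `scores`; unmatched rows get NULL for `classes`'s columns.
Matching on a.class_id = b.class_id. A NULL in a compared column never satisfies the condition.
- a row (class_id=NULL): no match.
- a row (class_id=3): no match.
- a row (class_id=3): no match.
- a row (class_id=4): no match.
- a row (class_id=3): no match.
- a row (class_id=4): no match.
- plus 7 unmatched b row(s), each kept with NULL a columns.
After projecting and ordering:
b.student | a.subject | b.class_id | a.class_id
Alice | NULL | NULL | NULL
Judy | NULL | 2 | NULL
Judy | NULL | 6 | NULL
Judy | NULL | 7 | NULL
Liam | NULL | 2 | NULL
Liam | NULL | 7 | NULL
Uma | NULL | 7 | NULL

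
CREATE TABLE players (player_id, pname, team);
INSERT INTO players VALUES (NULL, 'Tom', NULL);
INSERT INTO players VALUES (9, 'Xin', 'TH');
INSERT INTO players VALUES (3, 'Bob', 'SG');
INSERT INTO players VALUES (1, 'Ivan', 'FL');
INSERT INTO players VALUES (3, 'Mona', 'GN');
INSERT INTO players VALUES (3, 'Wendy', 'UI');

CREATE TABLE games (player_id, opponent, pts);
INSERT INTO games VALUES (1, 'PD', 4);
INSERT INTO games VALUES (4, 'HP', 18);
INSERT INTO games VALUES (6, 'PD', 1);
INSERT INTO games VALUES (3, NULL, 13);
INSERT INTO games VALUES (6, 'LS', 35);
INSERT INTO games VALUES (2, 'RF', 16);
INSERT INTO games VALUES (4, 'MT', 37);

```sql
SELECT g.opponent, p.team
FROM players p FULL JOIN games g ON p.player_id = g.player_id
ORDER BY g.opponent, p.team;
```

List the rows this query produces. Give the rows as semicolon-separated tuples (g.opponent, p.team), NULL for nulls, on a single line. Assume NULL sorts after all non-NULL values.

(HP, NULL); (LS, NULL); (MT, NULL); (PD, FL); (PD, NULL); (RF, NULL); (NULL, GN); (NULL, SG); (NULL, TH); (NULL, UI); (NULL, NULL)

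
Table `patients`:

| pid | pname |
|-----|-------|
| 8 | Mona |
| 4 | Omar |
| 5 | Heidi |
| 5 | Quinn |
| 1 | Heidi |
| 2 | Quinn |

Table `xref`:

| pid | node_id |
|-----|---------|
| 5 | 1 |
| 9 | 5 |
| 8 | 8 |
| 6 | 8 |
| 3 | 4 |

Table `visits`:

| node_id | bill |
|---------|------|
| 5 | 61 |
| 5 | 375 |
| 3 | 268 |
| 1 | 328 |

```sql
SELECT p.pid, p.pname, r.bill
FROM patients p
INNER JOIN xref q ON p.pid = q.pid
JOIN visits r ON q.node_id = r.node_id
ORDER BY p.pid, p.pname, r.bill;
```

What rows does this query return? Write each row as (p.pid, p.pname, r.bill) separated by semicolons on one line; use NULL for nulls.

Step 1 — p INNER JOIN q on pid → 3 row(s).
Then INNER JOIN `visits r` on node_id: keep only rows whose q.node_id appears in r.

(5, Heidi, 328); (5, Quinn, 328)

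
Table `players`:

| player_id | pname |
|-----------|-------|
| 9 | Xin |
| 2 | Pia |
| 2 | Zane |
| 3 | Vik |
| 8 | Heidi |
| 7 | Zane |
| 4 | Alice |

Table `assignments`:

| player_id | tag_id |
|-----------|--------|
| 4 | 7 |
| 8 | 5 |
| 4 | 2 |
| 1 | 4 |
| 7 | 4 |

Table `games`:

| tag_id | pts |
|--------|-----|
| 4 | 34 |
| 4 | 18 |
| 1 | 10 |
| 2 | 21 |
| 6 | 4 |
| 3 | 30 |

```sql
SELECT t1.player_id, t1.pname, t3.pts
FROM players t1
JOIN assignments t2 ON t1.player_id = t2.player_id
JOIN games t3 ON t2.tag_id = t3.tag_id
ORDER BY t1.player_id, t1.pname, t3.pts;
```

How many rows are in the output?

3

Joins associate left-to-right: players INNER JOIN assignments on player_id gives 4 intermediate row(s).
Then INNER JOIN `games t3` on tag_id: keep only rows whose t2.tag_id appears in t3.
Result: 3 row(s).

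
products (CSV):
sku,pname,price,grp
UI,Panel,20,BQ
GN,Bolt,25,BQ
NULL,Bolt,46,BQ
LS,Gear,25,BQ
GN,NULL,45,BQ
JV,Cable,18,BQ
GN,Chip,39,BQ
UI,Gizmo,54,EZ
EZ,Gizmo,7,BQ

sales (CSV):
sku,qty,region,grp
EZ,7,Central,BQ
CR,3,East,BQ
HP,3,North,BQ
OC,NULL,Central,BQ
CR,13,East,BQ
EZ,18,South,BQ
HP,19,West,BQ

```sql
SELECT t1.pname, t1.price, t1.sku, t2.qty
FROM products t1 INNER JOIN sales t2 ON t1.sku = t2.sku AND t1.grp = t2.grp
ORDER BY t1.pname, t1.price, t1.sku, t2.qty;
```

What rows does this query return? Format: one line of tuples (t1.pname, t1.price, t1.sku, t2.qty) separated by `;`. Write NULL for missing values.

(Gizmo, 7, EZ, 7); (Gizmo, 7, EZ, 18)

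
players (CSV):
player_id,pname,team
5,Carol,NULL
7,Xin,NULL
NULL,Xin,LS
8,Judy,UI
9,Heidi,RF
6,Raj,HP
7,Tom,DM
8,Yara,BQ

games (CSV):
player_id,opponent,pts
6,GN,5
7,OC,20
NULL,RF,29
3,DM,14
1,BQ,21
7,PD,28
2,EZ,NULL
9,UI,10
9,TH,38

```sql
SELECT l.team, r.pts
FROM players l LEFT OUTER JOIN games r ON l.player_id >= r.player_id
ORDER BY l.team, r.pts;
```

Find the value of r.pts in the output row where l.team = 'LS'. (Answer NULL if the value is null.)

LEFT JOIN keeps every row from `players`; unmatched rows get NULL for `games`'s columns.
Matching on l.player_id >= r.player_id. A NULL in a compared column never satisfies the condition.
Matched pairs: 39; unmatched l rows kept: 1.

NULL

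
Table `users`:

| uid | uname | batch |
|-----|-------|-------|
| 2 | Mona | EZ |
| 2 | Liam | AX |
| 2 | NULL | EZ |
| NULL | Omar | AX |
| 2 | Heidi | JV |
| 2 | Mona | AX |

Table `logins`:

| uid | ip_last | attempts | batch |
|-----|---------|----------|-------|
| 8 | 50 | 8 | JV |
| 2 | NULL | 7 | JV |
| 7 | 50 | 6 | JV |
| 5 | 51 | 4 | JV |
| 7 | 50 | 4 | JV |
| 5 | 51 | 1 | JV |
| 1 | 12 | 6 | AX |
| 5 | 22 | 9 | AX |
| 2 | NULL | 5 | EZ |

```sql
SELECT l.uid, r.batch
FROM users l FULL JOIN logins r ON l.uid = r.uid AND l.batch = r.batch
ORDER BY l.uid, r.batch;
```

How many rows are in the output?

13

FULL OUTER JOIN keeps every row from both sides; unmatched rows get NULL for the other side's columns.
Matching on l.uid = r.uid AND l.batch = r.batch. A NULL in a compared column never satisfies the condition.
- uid=2, batch=EZ: 1 matching r row(s), so 1 row(s) emitted.
- uid=2, batch=AX: no r row matches, row kept with r columns NULL.
- uid=2, batch=EZ: 1 matching r row(s), so 1 row(s) emitted.
- uid=NULL, batch=AX: no r row matches, row kept with r columns NULL.
- uid=2, batch=JV: 1 matching r row(s), so 1 row(s) emitted.
- uid=2, batch=AX: no r row matches, row kept with r columns NULL.
- 7 r row(s) had no l match → kept, l columns NULL.
Total: 3 matched + 10 padded = 13 rows.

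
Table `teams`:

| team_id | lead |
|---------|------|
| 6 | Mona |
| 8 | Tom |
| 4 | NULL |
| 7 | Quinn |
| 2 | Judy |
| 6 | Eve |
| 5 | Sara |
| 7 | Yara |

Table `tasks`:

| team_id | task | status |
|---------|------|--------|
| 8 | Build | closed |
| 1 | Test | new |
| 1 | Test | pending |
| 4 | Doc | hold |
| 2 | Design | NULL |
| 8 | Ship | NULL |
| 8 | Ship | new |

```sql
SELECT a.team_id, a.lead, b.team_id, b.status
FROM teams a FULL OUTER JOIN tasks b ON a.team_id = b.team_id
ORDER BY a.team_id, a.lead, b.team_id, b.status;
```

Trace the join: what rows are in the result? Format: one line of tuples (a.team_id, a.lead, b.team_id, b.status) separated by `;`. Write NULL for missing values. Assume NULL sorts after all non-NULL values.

FULL OUTER JOIN keeps every row from both sides; unmatched rows get NULL for the other side's columns.
Matching on a.team_id = b.team_id.
- a (team_id=6) has no partner → padded with NULL.
- a (team_id=8) pairs with 3 row(s) of b.
- a (team_id=4) pairs with 1 row(s) of b.
- a (team_id=7) has no partner → padded with NULL.
- a (team_id=2) pairs with 1 row(s) of b.
- a (team_id=6) has no partner → padded with NULL.
- a (team_id=5) has no partner → padded with NULL.
- a (team_id=7) has no partner → padded with NULL.
- 2 b row(s) had no a match → kept, a columns NULL.

(2, Judy, 2, NULL); (4, NULL, 4, hold); (5, Sara, NULL, NULL); (6, Eve, NULL, NULL); (6, Mona, NULL, NULL); (7, Quinn, NULL, NULL); (7, Yara, NULL, NULL); (8, Tom, 8, closed); (8, Tom, 8, new); (8, Tom, 8, NULL); (NULL, NULL, 1, new); (NULL, NULL, 1, pending)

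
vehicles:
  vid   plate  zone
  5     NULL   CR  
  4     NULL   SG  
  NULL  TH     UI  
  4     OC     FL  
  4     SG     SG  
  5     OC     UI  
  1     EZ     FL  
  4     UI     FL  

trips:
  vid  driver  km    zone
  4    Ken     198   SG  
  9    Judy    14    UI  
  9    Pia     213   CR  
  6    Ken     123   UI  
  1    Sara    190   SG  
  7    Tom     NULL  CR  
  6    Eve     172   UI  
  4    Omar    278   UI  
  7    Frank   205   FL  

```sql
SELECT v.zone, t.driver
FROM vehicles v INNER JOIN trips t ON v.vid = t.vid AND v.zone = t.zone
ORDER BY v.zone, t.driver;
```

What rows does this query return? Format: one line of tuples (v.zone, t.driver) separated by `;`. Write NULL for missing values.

(SG, Ken); (SG, Ken)

INNER JOIN keeps only pairs where the ON condition holds.
Matching on v.vid = t.vid AND v.zone = t.zone. A NULL in a compared column never satisfies the condition.
- v[0] vid=5, zone=CR → no match; dropped.
- v[1] vid=4, zone=SG → 1 match(es) in t → 1 row(s).
- v[2] vid=NULL, zone=UI → no match; dropped.
- v[3] vid=4, zone=FL → no match; dropped.
- v[4] vid=4, zone=SG → 1 match(es) in t → 1 row(s).
- v[5] vid=5, zone=UI → no match; dropped.
- v[6] vid=1, zone=FL → no match; dropped.
- v[7] vid=4, zone=FL → no match; dropped.
After projecting and ordering:
v.zone | t.driver
SG | Ken
SG | Ken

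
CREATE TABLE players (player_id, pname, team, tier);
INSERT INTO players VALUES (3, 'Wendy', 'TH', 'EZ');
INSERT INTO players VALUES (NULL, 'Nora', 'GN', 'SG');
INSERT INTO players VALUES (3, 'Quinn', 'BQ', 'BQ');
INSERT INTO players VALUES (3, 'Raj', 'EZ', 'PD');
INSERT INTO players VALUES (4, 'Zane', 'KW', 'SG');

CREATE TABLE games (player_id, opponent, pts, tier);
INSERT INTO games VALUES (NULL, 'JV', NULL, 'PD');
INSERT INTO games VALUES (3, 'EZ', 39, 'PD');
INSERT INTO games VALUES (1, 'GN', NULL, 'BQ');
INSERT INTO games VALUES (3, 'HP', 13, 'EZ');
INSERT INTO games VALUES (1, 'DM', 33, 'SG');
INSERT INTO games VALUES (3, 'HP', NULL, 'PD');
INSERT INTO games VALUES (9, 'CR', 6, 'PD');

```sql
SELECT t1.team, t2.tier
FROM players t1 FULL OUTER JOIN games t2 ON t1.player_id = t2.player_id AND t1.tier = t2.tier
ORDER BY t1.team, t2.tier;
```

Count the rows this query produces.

10

FULL OUTER JOIN keeps every row from both sides; unmatched rows get NULL for the other side's columns.
Matching on t1.player_id = t2.player_id AND t1.tier = t2.tier. A NULL in a compared column never satisfies the condition.
Matched pairs: 3; unmatched t1 rows kept: 3; unmatched t2 rows kept: 4.
Total: 3 matched + 7 padded = 10 rows.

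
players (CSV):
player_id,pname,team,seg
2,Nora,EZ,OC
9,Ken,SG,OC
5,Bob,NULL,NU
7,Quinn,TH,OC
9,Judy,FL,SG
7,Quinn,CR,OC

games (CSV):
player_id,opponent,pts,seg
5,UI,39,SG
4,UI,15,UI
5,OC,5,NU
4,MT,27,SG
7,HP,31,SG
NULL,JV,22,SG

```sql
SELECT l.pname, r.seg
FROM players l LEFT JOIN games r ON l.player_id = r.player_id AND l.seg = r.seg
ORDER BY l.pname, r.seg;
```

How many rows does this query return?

6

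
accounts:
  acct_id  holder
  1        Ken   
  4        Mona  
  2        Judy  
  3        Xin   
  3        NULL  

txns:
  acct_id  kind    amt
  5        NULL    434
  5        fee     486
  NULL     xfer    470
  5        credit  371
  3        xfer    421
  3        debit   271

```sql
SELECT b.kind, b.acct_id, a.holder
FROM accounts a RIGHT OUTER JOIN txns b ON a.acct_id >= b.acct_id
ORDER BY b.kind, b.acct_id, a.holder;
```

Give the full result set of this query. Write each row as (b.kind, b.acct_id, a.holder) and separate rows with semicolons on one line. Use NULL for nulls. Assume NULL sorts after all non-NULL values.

(credit, 5, NULL); (debit, 3, Mona); (debit, 3, Xin); (debit, 3, NULL); (fee, 5, NULL); (xfer, 3, Mona); (xfer, 3, Xin); (xfer, 3, NULL); (xfer, NULL, NULL); (NULL, 5, NULL)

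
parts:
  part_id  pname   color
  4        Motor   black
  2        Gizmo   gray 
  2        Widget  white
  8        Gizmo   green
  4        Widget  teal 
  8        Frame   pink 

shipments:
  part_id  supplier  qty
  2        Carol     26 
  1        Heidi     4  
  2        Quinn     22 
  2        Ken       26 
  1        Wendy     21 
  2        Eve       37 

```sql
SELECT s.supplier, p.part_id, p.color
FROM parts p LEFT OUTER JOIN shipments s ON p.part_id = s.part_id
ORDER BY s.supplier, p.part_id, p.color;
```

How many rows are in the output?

12

LEFT JOIN keeps every row from `parts`; unmatched rows get NULL for `shipments`'s columns.
Matching on p.part_id = s.part_id.
- part_id=4: no s row matches, row kept with s columns NULL.
- part_id=2: 4 matching s row(s), so 4 row(s) emitted.
- part_id=2: 4 matching s row(s), so 4 row(s) emitted.
- part_id=8: no s row matches, row kept with s columns NULL.
- part_id=4: no s row matches, row kept with s columns NULL.
- part_id=8: no s row matches, row kept with s columns NULL.
Total: 8 matched + 4 padded = 12 rows.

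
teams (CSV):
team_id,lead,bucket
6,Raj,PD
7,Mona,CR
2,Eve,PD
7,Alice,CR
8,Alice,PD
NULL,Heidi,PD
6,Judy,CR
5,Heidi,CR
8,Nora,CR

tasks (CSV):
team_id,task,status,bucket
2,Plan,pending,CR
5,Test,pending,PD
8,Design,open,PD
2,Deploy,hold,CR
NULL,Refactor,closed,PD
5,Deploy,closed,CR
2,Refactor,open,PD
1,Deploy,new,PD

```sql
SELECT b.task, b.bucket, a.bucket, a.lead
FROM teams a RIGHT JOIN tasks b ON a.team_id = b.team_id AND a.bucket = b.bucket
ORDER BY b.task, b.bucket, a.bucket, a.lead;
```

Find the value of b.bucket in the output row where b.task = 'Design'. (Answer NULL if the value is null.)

PD

RIGHT JOIN keeps every row from `tasks`; unmatched rows get NULL for `teams`'s columns.
Matching on a.team_id = b.team_id AND a.bucket = b.bucket. A NULL in a compared column never satisfies the condition.
Matched pairs: 3; unmatched b rows kept: 5.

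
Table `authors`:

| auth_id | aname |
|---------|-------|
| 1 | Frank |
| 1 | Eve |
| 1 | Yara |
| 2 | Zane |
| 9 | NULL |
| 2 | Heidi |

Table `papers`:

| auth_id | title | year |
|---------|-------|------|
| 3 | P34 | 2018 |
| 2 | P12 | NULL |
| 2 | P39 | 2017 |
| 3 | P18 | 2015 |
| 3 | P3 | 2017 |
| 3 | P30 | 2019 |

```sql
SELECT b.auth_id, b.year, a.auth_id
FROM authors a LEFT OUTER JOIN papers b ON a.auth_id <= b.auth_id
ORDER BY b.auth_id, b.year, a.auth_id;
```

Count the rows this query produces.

LEFT JOIN keeps every row from `authors`; unmatched rows get NULL for `papers`'s columns.
Matching on a.auth_id <= b.auth_id.
- auth_id=1: 6 matching b row(s), so 6 row(s) emitted.
- auth_id=1: 6 matching b row(s), so 6 row(s) emitted.
- auth_id=1: 6 matching b row(s), so 6 row(s) emitted.
- auth_id=2: 6 matching b row(s), so 6 row(s) emitted.
- auth_id=9: no b row matches, row kept with b columns NULL.
- auth_id=2: 6 matching b row(s), so 6 row(s) emitted.
Total: 30 matched + 1 padded = 31 rows.

31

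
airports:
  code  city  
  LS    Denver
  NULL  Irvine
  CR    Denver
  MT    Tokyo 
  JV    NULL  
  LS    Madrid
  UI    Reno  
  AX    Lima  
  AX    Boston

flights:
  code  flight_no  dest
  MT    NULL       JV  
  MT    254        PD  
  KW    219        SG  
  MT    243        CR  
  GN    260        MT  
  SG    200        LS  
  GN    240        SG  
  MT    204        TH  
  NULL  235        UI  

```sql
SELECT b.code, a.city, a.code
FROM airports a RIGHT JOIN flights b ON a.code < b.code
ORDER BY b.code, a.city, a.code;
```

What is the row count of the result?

RIGHT JOIN keeps every row from `flights`; unmatched rows get NULL for `airports`'s columns.
Matching on a.code < b.code. A NULL in a compared column never satisfies the condition.
- code=LS: 5 matching b row(s), so 5 row(s) emitted.
- code=NULL: no matching b row.
- code=CR: 8 matching b row(s), so 8 row(s) emitted.
- code=MT: 1 matching b row(s), so 1 row(s) emitted.
- code=JV: 6 matching b row(s), so 6 row(s) emitted.
- code=LS: 5 matching b row(s), so 5 row(s) emitted.
- code=UI: no matching b row.
- code=AX: 8 matching b row(s), so 8 row(s) emitted.
- code=AX: 8 matching b row(s), so 8 row(s) emitted.
- 1 b row(s) had no a match → kept, a columns NULL.
Total: 41 matched + 1 padded = 42 rows.

42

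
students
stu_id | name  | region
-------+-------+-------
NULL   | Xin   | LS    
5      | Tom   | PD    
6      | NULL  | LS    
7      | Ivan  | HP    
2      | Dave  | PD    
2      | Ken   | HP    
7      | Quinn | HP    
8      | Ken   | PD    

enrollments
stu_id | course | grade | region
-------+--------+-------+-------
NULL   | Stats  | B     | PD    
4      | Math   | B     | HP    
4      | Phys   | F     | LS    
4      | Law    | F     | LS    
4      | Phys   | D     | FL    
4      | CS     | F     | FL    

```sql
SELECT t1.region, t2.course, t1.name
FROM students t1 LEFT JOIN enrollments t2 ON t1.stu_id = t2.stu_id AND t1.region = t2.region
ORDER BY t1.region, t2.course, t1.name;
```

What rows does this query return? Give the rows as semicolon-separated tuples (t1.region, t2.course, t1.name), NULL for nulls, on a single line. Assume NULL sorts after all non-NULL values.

(HP, NULL, Ivan); (HP, NULL, Ken); (HP, NULL, Quinn); (LS, NULL, Xin); (LS, NULL, NULL); (PD, NULL, Dave); (PD, NULL, Ken); (PD, NULL, Tom)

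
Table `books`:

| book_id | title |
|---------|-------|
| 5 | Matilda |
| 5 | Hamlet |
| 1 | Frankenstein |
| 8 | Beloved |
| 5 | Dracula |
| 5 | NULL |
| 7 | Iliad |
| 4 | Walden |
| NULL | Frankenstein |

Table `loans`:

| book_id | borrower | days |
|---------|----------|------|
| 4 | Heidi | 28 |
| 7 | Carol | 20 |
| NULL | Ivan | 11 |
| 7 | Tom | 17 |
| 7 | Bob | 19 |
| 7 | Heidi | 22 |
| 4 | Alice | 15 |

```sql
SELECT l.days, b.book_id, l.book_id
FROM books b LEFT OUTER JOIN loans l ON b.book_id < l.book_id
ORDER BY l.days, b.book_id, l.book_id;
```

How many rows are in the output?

29

LEFT JOIN keeps every row from `books`; unmatched rows get NULL for `loans`'s columns.
Matching on b.book_id < l.book_id. A NULL in a compared column never satisfies the condition.
- b[0] book_id=5 → 4 match(es) in l → 4 row(s).
- b[1] book_id=5 → 4 match(es) in l → 4 row(s).
- b[2] book_id=1 → 6 match(es) in l → 6 row(s).
- b[3] book_id=8 → no match; kept with NULLs on the l side.
- b[4] book_id=5 → 4 match(es) in l → 4 row(s).
- b[5] book_id=5 → 4 match(es) in l → 4 row(s).
- b[6] book_id=7 → no match; kept with NULLs on the l side.
- b[7] book_id=4 → 4 match(es) in l → 4 row(s).
- b[8] book_id=NULL → no match; kept with NULLs on the l side.
Total: 26 matched + 3 padded = 29 rows.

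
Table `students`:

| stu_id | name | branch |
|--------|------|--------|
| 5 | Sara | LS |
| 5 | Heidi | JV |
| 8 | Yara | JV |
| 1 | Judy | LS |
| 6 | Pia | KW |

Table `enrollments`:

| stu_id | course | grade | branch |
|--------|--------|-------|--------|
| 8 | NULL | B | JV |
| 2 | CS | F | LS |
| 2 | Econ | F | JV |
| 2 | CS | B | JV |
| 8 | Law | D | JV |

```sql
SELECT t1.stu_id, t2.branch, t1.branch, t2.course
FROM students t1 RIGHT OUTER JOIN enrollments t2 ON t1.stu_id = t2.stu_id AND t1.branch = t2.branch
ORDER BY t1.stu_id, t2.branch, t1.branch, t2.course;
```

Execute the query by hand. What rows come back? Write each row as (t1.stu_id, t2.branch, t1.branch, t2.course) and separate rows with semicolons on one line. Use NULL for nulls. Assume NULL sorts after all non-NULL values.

(8, JV, JV, Law); (8, JV, JV, NULL); (NULL, JV, NULL, CS); (NULL, JV, NULL, Econ); (NULL, LS, NULL, CS)

RIGHT JOIN keeps every row from `enrollments`; unmatched rows get NULL for `students`'s columns.
Matching on t1.stu_id = t2.stu_id AND t1.branch = t2.branch.
- t1 row (stu_id=5, branch=LS): no match.
- t1 row (stu_id=5, branch=JV): no match.
- t1 row (stu_id=8, branch=JV): matches 2 t2 row(s) → 2 output row(s).
- t1 row (stu_id=1, branch=LS): no match.
- t1 row (stu_id=6, branch=KW): no match.
- 3 row(s) from t2 found no t1 partner → padded with NULL.
After projecting and ordering:
t1.stu_id | t2.branch | t1.branch | t2.course
8 | JV | JV | Law
8 | JV | JV | NULL
NULL | JV | NULL | CS
NULL | JV | NULL | Econ
NULL | LS | NULL | CS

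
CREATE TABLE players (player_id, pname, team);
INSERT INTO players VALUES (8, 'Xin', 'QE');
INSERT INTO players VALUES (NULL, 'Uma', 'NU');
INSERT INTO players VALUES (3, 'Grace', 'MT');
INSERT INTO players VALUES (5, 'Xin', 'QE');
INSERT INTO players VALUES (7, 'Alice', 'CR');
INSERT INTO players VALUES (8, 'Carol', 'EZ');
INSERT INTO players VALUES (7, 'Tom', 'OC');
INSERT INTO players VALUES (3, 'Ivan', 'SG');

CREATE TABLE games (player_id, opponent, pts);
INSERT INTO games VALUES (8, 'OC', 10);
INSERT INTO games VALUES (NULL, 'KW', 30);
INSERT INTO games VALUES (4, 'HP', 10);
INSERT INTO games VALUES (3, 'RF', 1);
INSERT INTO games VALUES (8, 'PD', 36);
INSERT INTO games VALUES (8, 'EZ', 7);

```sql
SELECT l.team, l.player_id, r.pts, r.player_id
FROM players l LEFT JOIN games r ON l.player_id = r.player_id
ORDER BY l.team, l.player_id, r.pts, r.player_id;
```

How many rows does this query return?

12

LEFT JOIN keeps every row from `players`; unmatched rows get NULL for `games`'s columns.
Matching on l.player_id = r.player_id. A NULL in a compared column never satisfies the condition.
Matched pairs: 8; unmatched l rows kept: 4.
Total: 8 matched + 4 padded = 12 rows.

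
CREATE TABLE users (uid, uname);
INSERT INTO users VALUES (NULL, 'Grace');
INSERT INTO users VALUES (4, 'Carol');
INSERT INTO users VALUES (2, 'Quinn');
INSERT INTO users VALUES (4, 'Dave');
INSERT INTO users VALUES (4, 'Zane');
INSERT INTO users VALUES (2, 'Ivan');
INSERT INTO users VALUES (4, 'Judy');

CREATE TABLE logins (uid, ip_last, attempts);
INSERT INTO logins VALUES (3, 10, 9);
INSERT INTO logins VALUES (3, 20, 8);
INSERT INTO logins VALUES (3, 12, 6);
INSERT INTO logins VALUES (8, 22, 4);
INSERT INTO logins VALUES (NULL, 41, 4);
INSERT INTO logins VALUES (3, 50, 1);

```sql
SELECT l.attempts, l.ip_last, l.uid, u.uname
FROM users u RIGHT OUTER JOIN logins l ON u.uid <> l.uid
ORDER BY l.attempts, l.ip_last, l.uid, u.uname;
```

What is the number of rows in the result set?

RIGHT JOIN keeps every row from `logins`; unmatched rows get NULL for `users`'s columns.
Matching on u.uid <> l.uid. A NULL in a compared column never satisfies the condition.
Matched pairs: 30; unmatched l rows kept: 1.
Total: 30 matched + 1 padded = 31 rows.

31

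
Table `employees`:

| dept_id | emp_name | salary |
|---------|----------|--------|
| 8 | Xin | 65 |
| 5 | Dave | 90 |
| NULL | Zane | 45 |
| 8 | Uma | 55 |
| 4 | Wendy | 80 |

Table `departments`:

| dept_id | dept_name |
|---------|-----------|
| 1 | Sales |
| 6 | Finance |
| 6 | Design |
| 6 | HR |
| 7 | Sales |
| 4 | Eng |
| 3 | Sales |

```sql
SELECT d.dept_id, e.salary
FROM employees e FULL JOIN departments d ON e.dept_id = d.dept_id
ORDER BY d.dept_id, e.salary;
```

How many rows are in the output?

11

FULL OUTER JOIN keeps every row from both sides; unmatched rows get NULL for the other side's columns.
Matching on e.dept_id = d.dept_id. A NULL in a compared column never satisfies the condition.
- dept_id=8: no d row matches, row kept with d columns NULL.
- dept_id=5: no d row matches, row kept with d columns NULL.
- dept_id=NULL: no d row matches, row kept with d columns NULL.
- dept_id=8: no d row matches, row kept with d columns NULL.
- dept_id=4: 1 matching d row(s), so 1 row(s) emitted.
- 6 row(s) from d found no e partner → padded with NULL.
Total: 1 matched + 10 padded = 11 rows.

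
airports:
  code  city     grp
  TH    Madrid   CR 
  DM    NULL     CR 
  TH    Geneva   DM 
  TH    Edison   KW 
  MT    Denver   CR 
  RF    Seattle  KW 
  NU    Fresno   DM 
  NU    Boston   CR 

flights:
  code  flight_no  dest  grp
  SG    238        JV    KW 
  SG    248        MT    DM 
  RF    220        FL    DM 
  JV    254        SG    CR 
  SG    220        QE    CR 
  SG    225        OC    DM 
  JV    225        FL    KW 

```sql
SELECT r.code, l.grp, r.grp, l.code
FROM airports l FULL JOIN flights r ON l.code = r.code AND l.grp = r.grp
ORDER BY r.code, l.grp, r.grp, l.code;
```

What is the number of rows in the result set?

15

FULL OUTER JOIN keeps every row from both sides; unmatched rows get NULL for the other side's columns.
Matching on l.code = r.code AND l.grp = r.grp.
Matched pairs: 0; unmatched l rows kept: 8; unmatched r rows kept: 7.
Total: 0 matched + 15 padded = 15 rows.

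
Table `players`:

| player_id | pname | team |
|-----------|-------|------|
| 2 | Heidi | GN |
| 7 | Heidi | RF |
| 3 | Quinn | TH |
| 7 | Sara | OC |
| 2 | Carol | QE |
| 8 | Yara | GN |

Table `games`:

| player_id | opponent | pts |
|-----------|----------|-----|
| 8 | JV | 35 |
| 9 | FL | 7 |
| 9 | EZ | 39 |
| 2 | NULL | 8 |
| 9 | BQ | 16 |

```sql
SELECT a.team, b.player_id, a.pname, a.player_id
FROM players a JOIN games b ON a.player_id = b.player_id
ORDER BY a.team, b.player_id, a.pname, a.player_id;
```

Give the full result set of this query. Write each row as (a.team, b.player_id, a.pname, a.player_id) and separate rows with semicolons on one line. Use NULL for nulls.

INNER JOIN keeps only pairs where the ON condition holds.
Matching on a.player_id = b.player_id.
- a (player_id=2) pairs with 1 row(s) of b.
- a (player_id=7) has no partner → excluded.
- a (player_id=3) has no partner → excluded.
- a (player_id=7) has no partner → excluded.
- a (player_id=2) pairs with 1 row(s) of b.
- a (player_id=8) pairs with 1 row(s) of b.
After projecting and ordering:
a.team | b.player_id | a.pname | a.player_id
GN | 2 | Heidi | 2
GN | 8 | Yara | 8
QE | 2 | Carol | 2

(GN, 2, Heidi, 2); (GN, 8, Yara, 8); (QE, 2, Carol, 2)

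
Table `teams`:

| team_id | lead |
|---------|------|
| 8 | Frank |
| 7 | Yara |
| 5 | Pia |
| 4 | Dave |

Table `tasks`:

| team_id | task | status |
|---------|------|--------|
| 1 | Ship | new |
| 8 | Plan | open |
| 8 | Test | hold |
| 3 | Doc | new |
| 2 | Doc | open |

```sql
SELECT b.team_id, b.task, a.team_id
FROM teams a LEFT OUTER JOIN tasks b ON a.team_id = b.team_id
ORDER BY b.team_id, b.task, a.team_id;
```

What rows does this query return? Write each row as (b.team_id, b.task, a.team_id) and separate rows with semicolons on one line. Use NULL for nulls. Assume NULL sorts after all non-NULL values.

(8, Plan, 8); (8, Test, 8); (NULL, NULL, 4); (NULL, NULL, 5); (NULL, NULL, 7)

LEFT JOIN keeps every row from `teams`; unmatched rows get NULL for `tasks`'s columns.
Matching on a.team_id = b.team_id.
Matched pairs: 2; unmatched a rows kept: 3.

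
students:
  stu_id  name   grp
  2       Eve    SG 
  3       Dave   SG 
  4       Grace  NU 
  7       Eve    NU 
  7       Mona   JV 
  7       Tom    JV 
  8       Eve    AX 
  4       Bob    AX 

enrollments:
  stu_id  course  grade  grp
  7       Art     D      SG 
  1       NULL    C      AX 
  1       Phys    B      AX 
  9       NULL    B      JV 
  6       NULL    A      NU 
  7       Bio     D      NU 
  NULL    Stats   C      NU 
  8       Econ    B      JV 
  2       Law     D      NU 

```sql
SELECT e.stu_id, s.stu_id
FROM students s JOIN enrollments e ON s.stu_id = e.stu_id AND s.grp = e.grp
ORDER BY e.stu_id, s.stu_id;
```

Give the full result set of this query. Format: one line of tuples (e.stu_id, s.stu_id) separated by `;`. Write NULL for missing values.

INNER JOIN keeps only pairs where the ON condition holds.
Matching on s.stu_id = e.stu_id AND s.grp = e.grp. A NULL in a compared column never satisfies the condition.
Matched pairs: 1.

(7, 7)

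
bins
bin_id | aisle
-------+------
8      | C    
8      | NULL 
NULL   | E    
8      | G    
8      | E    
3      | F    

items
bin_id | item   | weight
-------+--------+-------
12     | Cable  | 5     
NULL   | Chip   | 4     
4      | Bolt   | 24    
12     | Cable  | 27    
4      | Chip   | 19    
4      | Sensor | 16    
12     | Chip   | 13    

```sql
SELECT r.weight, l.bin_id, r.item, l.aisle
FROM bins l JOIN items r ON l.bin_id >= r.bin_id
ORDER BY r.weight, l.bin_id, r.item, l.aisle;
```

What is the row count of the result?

12

INNER JOIN keeps only pairs where the ON condition holds.
Matching on l.bin_id >= r.bin_id. A NULL in a compared column never satisfies the condition.
- l row (bin_id=8): matches 3 r row(s) → 3 output row(s).
- l row (bin_id=8): matches 3 r row(s) → 3 output row(s).
- l row (bin_id=NULL): no match → dropped.
- l row (bin_id=8): matches 3 r row(s) → 3 output row(s).
- l row (bin_id=8): matches 3 r row(s) → 3 output row(s).
- l row (bin_id=3): no match → dropped.
Total: 12 rows.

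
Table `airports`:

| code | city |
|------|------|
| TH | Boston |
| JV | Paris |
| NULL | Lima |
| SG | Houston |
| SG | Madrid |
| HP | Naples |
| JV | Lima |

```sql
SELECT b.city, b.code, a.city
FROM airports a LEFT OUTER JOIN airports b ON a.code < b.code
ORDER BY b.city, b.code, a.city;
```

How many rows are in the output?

15

LEFT JOIN keeps every row from `airports a`; unmatched rows get NULL for `airports b`'s columns.
Matching on a.code < b.code. A NULL in a compared column never satisfies the condition.
Matched pairs: 13; unmatched a rows kept: 2.
Total: 13 matched + 2 padded = 15 rows.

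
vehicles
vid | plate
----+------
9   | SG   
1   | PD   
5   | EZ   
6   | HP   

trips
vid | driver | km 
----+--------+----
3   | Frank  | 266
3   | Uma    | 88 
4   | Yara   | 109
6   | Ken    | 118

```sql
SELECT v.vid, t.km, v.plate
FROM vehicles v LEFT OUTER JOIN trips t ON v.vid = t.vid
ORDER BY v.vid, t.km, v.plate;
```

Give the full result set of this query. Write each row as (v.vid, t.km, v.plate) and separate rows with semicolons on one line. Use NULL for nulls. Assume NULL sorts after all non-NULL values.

(1, NULL, PD); (5, NULL, EZ); (6, 118, HP); (9, NULL, SG)

LEFT JOIN keeps every row from `vehicles`; unmatched rows get NULL for `trips`'s columns.
Matching on v.vid = t.vid.
- vid=9: no t row matches, row kept with t columns NULL.
- vid=1: no t row matches, row kept with t columns NULL.
- vid=5: no t row matches, row kept with t columns NULL.
- vid=6: 1 matching t row(s), so 1 row(s) emitted.
After projecting and ordering:
v.vid | t.km | v.plate
1 | NULL | PD
5 | NULL | EZ
6 | 118 | HP
9 | NULL | SG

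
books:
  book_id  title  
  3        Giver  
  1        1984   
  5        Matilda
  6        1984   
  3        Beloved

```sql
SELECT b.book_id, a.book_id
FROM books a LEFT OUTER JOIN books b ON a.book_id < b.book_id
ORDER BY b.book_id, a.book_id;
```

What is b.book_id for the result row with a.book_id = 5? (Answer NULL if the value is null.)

LEFT JOIN keeps every row from `books a`; unmatched rows get NULL for `books b`'s columns.
Matching on a.book_id < b.book_id.
- a row (book_id=3): matches 2 b row(s) → 2 output row(s).
- a row (book_id=1): matches 4 b row(s) → 4 output row(s).
- a row (book_id=5): matches 1 b row(s) → 1 output row(s).
- a row (book_id=6): no match → kept, b columns NULL.
- a row (book_id=3): matches 2 b row(s) → 2 output row(s).

6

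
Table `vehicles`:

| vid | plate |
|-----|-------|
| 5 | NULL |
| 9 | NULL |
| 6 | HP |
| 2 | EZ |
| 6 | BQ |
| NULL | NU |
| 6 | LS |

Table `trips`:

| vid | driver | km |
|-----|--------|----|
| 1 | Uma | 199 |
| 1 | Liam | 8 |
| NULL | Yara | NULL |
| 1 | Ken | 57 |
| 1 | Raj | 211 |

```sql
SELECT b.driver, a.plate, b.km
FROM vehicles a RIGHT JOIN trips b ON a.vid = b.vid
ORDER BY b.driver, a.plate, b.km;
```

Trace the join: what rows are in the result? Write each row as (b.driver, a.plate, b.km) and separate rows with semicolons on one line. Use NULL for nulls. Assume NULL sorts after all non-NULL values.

(Ken, NULL, 57); (Liam, NULL, 8); (Raj, NULL, 211); (Uma, NULL, 199); (Yara, NULL, NULL)

RIGHT JOIN keeps every row from `trips`; unmatched rows get NULL for `vehicles`'s columns.
Matching on a.vid = b.vid. A NULL in a compared column never satisfies the condition.
- a (vid=5) has no partner in b.
- a (vid=9) has no partner in b.
- a (vid=6) has no partner in b.
- a (vid=2) has no partner in b.
- a (vid=6) has no partner in b.
- a (vid=NULL) has no partner in b.
- a (vid=6) has no partner in b.
- 5 b row(s) had no a match → kept, a columns NULL.
After projecting and ordering:
b.driver | a.plate | b.km
Ken | NULL | 57
Liam | NULL | 8
Raj | NULL | 211
Uma | NULL | 199
Yara | NULL | NULL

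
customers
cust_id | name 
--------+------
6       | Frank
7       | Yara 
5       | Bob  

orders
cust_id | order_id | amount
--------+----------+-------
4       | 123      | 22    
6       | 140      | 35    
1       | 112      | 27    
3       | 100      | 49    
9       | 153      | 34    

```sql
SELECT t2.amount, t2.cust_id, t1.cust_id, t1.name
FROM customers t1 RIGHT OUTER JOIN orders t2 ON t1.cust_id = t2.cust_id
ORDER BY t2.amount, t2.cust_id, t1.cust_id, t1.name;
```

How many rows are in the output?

RIGHT JOIN keeps every row from `orders`; unmatched rows get NULL for `customers`'s columns.
Matching on t1.cust_id = t2.cust_id.
- t1[0] cust_id=6 → 1 match(es) in t2 → 1 row(s).
- t1[1] cust_id=7 → no match.
- t1[2] cust_id=5 → no match.
- 4 t2 row(s) had no t1 match → kept, t1 columns NULL.
Total: 1 matched + 4 padded = 5 rows.

5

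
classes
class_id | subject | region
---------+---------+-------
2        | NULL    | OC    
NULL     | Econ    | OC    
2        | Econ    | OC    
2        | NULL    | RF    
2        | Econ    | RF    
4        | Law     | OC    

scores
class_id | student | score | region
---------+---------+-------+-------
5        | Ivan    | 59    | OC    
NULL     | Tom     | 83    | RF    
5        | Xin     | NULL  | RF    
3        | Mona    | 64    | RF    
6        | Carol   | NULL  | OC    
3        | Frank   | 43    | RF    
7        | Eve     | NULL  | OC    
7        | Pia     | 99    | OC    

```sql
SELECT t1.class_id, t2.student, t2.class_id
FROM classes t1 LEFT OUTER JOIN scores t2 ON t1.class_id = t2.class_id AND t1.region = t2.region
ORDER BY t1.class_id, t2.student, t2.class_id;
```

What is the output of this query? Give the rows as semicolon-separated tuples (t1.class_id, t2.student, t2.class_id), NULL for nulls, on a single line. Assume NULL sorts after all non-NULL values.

(2, NULL, NULL); (2, NULL, NULL); (2, NULL, NULL); (2, NULL, NULL); (4, NULL, NULL); (NULL, NULL, NULL)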